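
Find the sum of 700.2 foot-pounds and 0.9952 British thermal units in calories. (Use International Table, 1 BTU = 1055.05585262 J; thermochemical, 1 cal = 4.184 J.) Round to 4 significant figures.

700.2 ft·lbf = 226.899 cal and 0.9952 BTU = 250.954 cal.
226.899 + 250.954 ≈ 477.9 cal.

477.9 calories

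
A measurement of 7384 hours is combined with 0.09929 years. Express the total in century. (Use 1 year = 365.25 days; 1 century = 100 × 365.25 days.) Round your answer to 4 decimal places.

0.0094 century

7384 h = 0.00842345 century and 0.09929 yr = 0.000992900 century.
0.00842345 + 0.000992900 ≈ 0.0094 century.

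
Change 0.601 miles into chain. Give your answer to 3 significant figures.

48.1 chain

1 mile = 80.0000 chains.
Thus 0.601 × 80.0000 ≈ 48.1 chain.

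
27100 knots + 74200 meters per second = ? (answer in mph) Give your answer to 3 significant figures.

197000 mph

27100 kn = 31186.1 mph and 74200 m/s = 165981 mph.
31186.1 + 165981 ≈ 197000 mph.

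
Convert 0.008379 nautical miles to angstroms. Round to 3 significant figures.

1 nmi = 1.85200 × 10^13 Å.
0.008379 × 1.85200 × 10^13 ≈ 1.55 × 10^11 Å.

1.55 × 10^11 Å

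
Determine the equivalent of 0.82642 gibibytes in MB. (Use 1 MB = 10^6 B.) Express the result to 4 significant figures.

1 gibibyte = 1073.74 megabytes.
0.82642 × 1073.74 ≈ 887.4 MB.

887.4 MB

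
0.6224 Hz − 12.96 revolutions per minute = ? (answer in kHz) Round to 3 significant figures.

0.000406 kHz

0.6224 Hz = 0.000622400 kHz and 12.96 rpm = 0.000216000 kHz.
0.000622400 − 0.000216000 ≈ 0.000406 kHz.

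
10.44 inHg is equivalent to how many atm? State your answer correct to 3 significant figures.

1 inch of mercury = 0.0334211 atm.
Thus 10.44 × 0.0334211 ≈ 0.349 atm.

0.349 atm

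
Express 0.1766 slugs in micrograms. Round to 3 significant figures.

1 slug = 1.45939 × 10^10 μg.
Then 0.1766 × 1.45939 × 10^10 ≈ 2.58 × 10^9 μg.

2.58 × 10^9 μg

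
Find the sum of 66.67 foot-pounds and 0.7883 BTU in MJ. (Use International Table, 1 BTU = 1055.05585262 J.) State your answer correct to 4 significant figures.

0.0009221 MJ

66.67 ft·lbf = 9.03924 × 10^-5 MJ and 0.7883 BTU = 0.000831701 MJ.
9.03924 × 10^-5 + 0.000831701 ≈ 0.0009221 MJ.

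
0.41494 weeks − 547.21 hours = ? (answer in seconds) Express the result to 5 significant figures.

-1.7190e+6 seconds

0.41494 wk = 250956 s and 547.21 h = 1.96996e+6 s.
250956 − 1.96996e+6 ≈ -1.7190e+6 s.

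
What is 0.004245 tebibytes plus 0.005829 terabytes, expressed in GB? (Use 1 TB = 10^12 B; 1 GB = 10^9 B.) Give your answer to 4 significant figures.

10.50 GB

0.004245 TiB = 4.66743 GB and 0.005829 TB = 5.82900 GB.
4.66743 + 5.82900 ≈ 10.50 GB.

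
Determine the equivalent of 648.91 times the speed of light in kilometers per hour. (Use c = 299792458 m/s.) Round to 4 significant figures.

7.003e+11 km/h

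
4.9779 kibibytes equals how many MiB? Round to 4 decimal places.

0.0049 MiB

1 KiB = 0.0009765625 MiB.
So 4.9779 × 0.0009765625 ≈ 0.0049 MiB.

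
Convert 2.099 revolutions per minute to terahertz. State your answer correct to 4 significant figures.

3.498 × 10^-14 terahertz

1 revolution per minute = 1.66667 × 10^-14 THz.
Then 2.099 × 1.66667 × 10^-14 ≈ 3.498 × 10^-14 THz.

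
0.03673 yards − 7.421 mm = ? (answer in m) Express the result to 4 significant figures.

0.02616 meters

0.03673 yd = 0.0335859 m and 7.421 mm = 0.00742100 m.
0.0335859 − 0.00742100 ≈ 0.02616 m.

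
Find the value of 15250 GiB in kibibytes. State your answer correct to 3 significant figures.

1.60 × 10^10 KiB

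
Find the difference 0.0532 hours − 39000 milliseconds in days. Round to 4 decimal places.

0.0018 d

0.0532 h = 0.00221667 d and 39000 ms = 0.000451389 d.
0.00221667 − 0.000451389 ≈ 0.0018 d.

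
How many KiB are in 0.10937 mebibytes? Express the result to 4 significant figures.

112.0 kibibytes

1 MiB = 1024.00 kibibytes.
So 0.10937 × 1024.00 ≈ 112.0 KiB.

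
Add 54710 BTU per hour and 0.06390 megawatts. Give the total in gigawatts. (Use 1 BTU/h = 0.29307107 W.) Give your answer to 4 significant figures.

7.993e-5 GW

54710 BTU/h = 1.60339e-5 GW and 0.06390 MW = 6.39000e-5 GW.
1.60339e-5 + 6.39000e-5 ≈ 7.993e-5 GW.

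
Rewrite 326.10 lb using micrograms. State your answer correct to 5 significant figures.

1.4792e+11 micrograms

1 pound = 4.53592e+8 micrograms.
Then 326.10 × 4.53592e+8 ≈ 1.4792e+11 μg.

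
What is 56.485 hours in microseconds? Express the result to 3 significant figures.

1 h = 3.60000 × 10^9 μs.
So 56.485 × 3.60000 × 10^9 ≈ 2.03 × 10^11 μs.

2.03 × 10^11 μs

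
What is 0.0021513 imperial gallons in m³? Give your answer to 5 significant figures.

1 imperial gallon = 0.00454609 m³.
So 0.0021513 × 0.00454609 ≈ 9.7800e-6 m³.

9.7800e-6 cubic meters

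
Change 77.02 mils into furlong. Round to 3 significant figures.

9.72e-6 furlong

1 mil = 1.26263e-7 furlong.
77.02 × 1.26263e-7 ≈ 9.72e-6 furlong.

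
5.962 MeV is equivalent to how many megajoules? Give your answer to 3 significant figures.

9.55e-19 MJ

1 MeV = 1.60218e-19 megajoules.
Thus 5.962 × 1.60218e-19 ≈ 9.55e-19 MJ.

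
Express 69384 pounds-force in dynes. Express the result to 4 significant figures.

3.086e+10 dyn

1 lbf = 444822 dyn.
Thus 69384 × 444822 ≈ 3.086e+10 dyn.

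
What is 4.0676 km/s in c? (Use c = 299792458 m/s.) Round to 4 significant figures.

1.357 × 10^-5 c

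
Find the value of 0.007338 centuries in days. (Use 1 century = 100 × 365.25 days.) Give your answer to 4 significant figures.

1 century = 36525.0 d.
0.007338 × 36525.0 ≈ 268.0 d.

268.0 d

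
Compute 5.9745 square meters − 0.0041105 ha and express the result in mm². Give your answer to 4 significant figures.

5.9745 m² = 5.97450e+6 mm² and 0.0041105 ha = 4.11050e+7 mm².
5.97450e+6 − 4.11050e+7 ≈ -3.513e+7 mm².

-3.513e+7 square millimeters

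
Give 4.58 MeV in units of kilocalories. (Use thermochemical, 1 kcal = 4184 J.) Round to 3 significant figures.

1.75 × 10^-16 kcal

1 megaelectronvolt = 3.82929 × 10^-17 kcal.
Thus 4.58 × 3.82929 × 10^-17 ≈ 1.75 × 10^-16 kcal.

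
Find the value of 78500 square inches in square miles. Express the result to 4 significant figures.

1.955 × 10^-5 mi²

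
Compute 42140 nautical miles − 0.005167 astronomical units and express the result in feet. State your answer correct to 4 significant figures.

-2.280 × 10^9 ft

42140 nmi = 2.56048 × 10^8 ft and 0.005167 au = 2.53600 × 10^9 ft.
2.56048 × 10^8 − 2.53600 × 10^9 ≈ -2.280 × 10^9 ft.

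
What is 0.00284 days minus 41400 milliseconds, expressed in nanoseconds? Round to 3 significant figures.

2.04 × 10^11 ns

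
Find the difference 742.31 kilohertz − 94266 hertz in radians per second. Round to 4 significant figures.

742.31 kHz = 4.66407 × 10^6 rad/s and 94266 Hz = 592291 rad/s.
4.66407 × 10^6 − 592291 ≈ 4.072 × 10^6 rad/s.

4.072 × 10^6 radians per second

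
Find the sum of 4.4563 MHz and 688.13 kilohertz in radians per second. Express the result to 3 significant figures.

3.23 × 10^7 radians per second

4.4563 MHz = 2.79998 × 10^7 rad/s and 688.13 kHz = 4.32365 × 10^6 rad/s.
2.79998 × 10^7 + 4.32365 × 10^6 ≈ 3.23 × 10^7 rad/s.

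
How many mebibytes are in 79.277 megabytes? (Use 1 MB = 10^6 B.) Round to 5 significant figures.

75.604 MiB

1 megabyte = 0.953674 MiB.
Then 79.277 × 0.953674 ≈ 75.604 MiB.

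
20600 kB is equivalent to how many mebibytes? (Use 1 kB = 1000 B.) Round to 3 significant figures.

1 kilobyte = 0.000953674 MiB.
20600 × 0.000953674 ≈ 19.6 MiB.

19.6 MiB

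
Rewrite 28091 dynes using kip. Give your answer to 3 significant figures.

6.32e-5 kip

1 dyne = 2.24809e-9 kip.
Thus 28091 × 2.24809e-9 ≈ 6.32e-5 kip.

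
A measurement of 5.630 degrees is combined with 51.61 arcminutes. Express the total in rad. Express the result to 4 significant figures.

5.630 ° = 0.0982620 rad and 51.61 arcmin = 0.0150127 rad.
0.0982620 + 0.0150127 ≈ 0.1133 rad.

0.1133 rad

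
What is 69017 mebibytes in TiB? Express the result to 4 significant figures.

0.06582 tebibytes

1 MiB = 9.53674 × 10^-7 tebibytes.
Thus 69017 × 9.53674 × 10^-7 ≈ 0.06582 TiB.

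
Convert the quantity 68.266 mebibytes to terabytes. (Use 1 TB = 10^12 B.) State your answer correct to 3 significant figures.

1 MiB = 1.04858 × 10^-6 TB.
Thus 68.266 × 1.04858 × 10^-6 ≈ 7.16 × 10^-5 TB.

7.16 × 10^-5 TB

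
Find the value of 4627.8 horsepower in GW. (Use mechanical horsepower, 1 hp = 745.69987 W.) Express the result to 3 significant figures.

0.00345 GW

1 hp = 7.45700e-7 GW.
So 4627.8 × 7.45700e-7 ≈ 0.00345 GW.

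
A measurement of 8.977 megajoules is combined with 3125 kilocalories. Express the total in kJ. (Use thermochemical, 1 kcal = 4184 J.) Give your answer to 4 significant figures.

22050 kJ

8.977 MJ = 8977.00 kJ and 3125 kcal = 13075.0 kJ.
8977.00 + 13075.0 ≈ 22050 kJ.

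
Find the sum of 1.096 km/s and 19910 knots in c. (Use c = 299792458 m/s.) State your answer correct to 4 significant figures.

3.782e-5 c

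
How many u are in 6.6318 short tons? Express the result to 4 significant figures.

1 short ton = 5.46319e+29 u.
Thus 6.6318 × 5.46319e+29 ≈ 3.623e+30 u.

3.623e+30 atomic mass units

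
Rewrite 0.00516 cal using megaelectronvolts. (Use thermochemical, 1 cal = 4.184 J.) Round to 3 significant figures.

1.35e+11 megaelectronvolts

1 calorie = 2.61145e+13 megaelectronvolts.
So 0.00516 × 2.61145e+13 ≈ 1.35e+11 MeV.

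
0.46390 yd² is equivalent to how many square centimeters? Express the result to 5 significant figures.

3878.8 cm²

1 yd² = 8361.27 cm².
0.46390 × 8361.27 ≈ 3878.8 cm².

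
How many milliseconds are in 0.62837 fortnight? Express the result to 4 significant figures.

7.601e+8 ms

1 fortnight = 1.20960e+9 milliseconds.
0.62837 × 1.20960e+9 ≈ 7.601e+8 ms.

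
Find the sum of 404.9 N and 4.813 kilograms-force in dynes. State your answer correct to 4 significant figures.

404.9 N = 4.04900e+7 dyn and 4.813 kgf = 4.71994e+6 dyn.
4.04900e+7 + 4.71994e+6 ≈ 4.521e+7 dyn.

4.521e+7 dyn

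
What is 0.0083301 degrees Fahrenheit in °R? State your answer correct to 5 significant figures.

459.68 °R

°R = °F + 459.67.
Applying the formula gives 459.68 °R.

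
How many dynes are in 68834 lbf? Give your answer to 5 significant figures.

1 pound-force = 444822 dyn.
68834 × 444822 ≈ 3.0619e+10 dyn.

3.0619e+10 dyn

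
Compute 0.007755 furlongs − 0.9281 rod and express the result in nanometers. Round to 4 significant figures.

0.007755 furlong = 1.56006e+9 nm and 0.9281 rod = 4.66760e+9 nm.
1.56006e+9 − 4.66760e+9 ≈ -3.108e+9 nm.

-3.108e+9 nm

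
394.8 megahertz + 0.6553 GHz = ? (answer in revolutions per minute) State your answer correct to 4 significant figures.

6.301 × 10^10 rpm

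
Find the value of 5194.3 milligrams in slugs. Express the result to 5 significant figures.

0.00035592 slugs

1 milligram = 6.85218e-8 slugs.
Thus 5194.3 × 6.85218e-8 ≈ 0.00035592 slug.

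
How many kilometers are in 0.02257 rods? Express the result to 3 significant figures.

0.000114 kilometers

1 rod = 0.00502920 km.
0.02257 × 0.00502920 ≈ 0.000114 km.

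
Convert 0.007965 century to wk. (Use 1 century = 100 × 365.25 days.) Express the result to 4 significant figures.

41.56 weeks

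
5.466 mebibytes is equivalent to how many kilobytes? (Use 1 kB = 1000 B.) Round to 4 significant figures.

1 mebibyte = 1048.58 kilobytes.
Then 5.466 × 1048.58 ≈ 5732 kB.

5732 kilobytes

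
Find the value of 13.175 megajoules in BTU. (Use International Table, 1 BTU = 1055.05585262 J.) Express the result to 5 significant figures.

1 MJ = 947.817 BTU.
13.175 × 947.817 ≈ 12487 BTU.

12487 British thermal units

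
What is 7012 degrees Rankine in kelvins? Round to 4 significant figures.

3896 kelvins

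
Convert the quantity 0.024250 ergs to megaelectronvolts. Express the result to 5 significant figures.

15136 MeV

1 erg = 624151 megaelectronvolts.
Thus 0.024250 × 624151 ≈ 15136 MeV.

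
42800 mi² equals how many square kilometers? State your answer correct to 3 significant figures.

1 square mile = 2.58999 km².
So 42800 × 2.58999 ≈ 111000 km².

111000 km²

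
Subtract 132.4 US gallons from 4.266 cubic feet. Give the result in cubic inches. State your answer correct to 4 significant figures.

-23210 cubic inches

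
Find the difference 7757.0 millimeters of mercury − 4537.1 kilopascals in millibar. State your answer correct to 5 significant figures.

7757.0 mmHg = 10341.8 mbar and 4537.1 kPa = 45371.0 mbar.
10341.8 − 45371.0 ≈ -35029 mbar.

-35029 mbar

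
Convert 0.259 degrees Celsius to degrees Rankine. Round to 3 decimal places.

492.136 °R

°R = (°C + 273.15) × 9/5.
Applying the formula gives 492.136 °R.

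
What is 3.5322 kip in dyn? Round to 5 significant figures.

1.5712e+9 dyn

1 kip = 4.44822e+8 dynes.
3.5322 × 4.44822e+8 ≈ 1.5712e+9 dyn.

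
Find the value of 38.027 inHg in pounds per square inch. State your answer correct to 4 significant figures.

18.68 pounds per square inch

1 inch of mercury = 0.491154 pounds per square inch.
Thus 38.027 × 0.491154 ≈ 18.68 psi.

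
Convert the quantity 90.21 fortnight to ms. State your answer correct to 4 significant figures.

1 fortnight = 1.20960e+9 ms.
Thus 90.21 × 1.20960e+9 ≈ 1.091e+11 ms.

1.091e+11 ms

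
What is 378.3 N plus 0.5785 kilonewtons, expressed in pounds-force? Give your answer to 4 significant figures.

215.1 lbf

378.3 N = 85.0452 lbf and 0.5785 kN = 130.052 lbf.
85.0452 + 130.052 ≈ 215.1 lbf.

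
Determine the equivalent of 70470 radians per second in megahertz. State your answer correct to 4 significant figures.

0.01122 MHz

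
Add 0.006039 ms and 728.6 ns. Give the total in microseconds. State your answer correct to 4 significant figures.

6.768 μs

0.006039 ms = 6.03900 μs and 728.6 ns = 0.728600 μs.
6.03900 + 0.728600 ≈ 6.768 μs.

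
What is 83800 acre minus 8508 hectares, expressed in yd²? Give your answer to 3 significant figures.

3.04 × 10^8 yd²

83800 acre = 4.05592 × 10^8 yd² and 8508 ha = 1.01755 × 10^8 yd².
4.05592 × 10^8 − 1.01755 × 10^8 ≈ 3.04 × 10^8 yd².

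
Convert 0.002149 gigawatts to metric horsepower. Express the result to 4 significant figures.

2922 PS

1 GW = 1.35962 × 10^6 metric horsepower.
0.002149 × 1.35962 × 10^6 ≈ 2922 PS.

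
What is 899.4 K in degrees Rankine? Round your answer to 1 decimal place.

1618.9 degrees Rankine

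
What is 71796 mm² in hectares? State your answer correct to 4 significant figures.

7.180 × 10^-6 ha

1 mm² = 1.00000 × 10^-10 ha.
Thus 71796 × 1.00000 × 10^-10 ≈ 7.180 × 10^-6 ha.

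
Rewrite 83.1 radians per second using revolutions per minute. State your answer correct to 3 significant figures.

1 radian per second = 9.54930 rpm.
So 83.1 × 9.54930 ≈ 794 rpm.

794 rpm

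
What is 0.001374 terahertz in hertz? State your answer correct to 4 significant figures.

1 THz = 1.00000e+12 Hz.
Then 0.001374 × 1.00000e+12 ≈ 1.374e+9 Hz.

1.374e+9 hertz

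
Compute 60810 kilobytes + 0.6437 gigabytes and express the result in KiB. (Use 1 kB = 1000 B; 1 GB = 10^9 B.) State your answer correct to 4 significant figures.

60810 kB = 59384.8 KiB and 0.6437 GB = 628613 KiB.
59384.8 + 628613 ≈ 688000 KiB.

688000 kibibytes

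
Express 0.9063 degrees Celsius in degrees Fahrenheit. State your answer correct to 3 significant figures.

33.6 °F

°F = °C × 9/5 + 32.
Applying the formula gives 33.6 °F.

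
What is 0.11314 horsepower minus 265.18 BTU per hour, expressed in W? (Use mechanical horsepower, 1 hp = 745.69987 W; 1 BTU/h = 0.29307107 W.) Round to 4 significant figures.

0.11314 hp = 84.3685 W and 265.18 BTU/h = 77.7166 W.
84.3685 − 77.7166 ≈ 6.652 W.

6.652 watts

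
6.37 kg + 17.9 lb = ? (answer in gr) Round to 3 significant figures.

224000 gr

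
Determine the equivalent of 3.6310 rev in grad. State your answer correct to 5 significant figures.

1452.4 grad

1 rev = 400.000 grad.
Thus 3.6310 × 400.000 ≈ 1452.4 grad.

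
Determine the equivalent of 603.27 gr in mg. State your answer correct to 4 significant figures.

1 gr = 64.7989 mg.
603.27 × 64.7989 ≈ 39090 mg.

39090 milligrams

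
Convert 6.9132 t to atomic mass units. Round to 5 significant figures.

4.1632 × 10^30 atomic mass units

1 t = 6.02214 × 10^29 atomic mass units.
Thus 6.9132 × 6.02214 × 10^29 ≈ 4.1632 × 10^30 u.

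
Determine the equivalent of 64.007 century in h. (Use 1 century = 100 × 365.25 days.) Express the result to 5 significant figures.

5.6109 × 10^7 h

1 century = 876600 h.
So 64.007 × 876600 ≈ 5.6109 × 10^7 h.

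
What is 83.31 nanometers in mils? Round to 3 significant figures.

0.00328 mils

1 nm = 3.93701 × 10^-5 mil.
Thus 83.31 × 3.93701 × 10^-5 ≈ 0.00328 mil.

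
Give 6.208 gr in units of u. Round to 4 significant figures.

2.423e+23 u

1 gr = 3.90228e+22 u.
6.208 × 3.90228e+22 ≈ 2.423e+23 u.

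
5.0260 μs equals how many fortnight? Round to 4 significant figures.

1 microsecond = 8.26720e-13 fortnight.
Then 5.0260 × 8.26720e-13 ≈ 4.155e-12 fortnight.

4.155e-12 fortnights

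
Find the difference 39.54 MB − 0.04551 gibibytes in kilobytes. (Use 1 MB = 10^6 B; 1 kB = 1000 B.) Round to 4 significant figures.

-9326 kilobytes

39.54 MB = 39540.0 kB and 0.04551 GiB = 48866.0 kB.
39540.0 − 48866.0 ≈ -9326 kB.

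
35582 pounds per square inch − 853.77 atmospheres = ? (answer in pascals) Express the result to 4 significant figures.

1.588e+8 Pa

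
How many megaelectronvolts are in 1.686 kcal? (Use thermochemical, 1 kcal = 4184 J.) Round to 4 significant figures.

4.403 × 10^16 MeV

1 kilocalorie = 2.61145 × 10^16 MeV.
Then 1.686 × 2.61145 × 10^16 ≈ 4.403 × 10^16 MeV.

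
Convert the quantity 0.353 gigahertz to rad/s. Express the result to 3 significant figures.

2.22e+9 rad/s

1 GHz = 6.28319e+9 rad/s.
0.353 × 6.28319e+9 ≈ 2.22e+9 rad/s.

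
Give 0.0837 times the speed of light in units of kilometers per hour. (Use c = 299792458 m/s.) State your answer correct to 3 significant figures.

1 speed of light = 1.07925 × 10^9 kilometers per hour.
Then 0.0837 × 1.07925 × 10^9 ≈ 9.03 × 10^7 km/h.

9.03 × 10^7 kilometers per hour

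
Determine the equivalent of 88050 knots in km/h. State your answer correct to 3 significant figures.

1 kn = 1.85200 kilometers per hour.
So 88050 × 1.85200 ≈ 163000 km/h.

163000 km/h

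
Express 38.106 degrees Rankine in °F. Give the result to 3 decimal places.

°R = °F + 459.67.
Applying the formula gives -421.564 °F.

-421.564 degrees Fahrenheit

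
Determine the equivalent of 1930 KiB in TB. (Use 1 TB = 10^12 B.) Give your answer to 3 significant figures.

1 kibibyte = 1.02400 × 10^-9 terabytes.
So 1930 × 1.02400 × 10^-9 ≈ 1.98 × 10^-6 TB.

1.98 × 10^-6 terabytes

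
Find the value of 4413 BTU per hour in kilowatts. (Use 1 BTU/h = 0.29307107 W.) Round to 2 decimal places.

1.29 kW

1 BTU/h = 0.000293071 kW.
4413 × 0.000293071 ≈ 1.29 kW.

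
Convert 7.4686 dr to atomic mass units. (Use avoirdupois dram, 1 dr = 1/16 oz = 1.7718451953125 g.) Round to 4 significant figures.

1 dr = 1.06703 × 10^24 atomic mass units.
7.4686 × 1.06703 × 10^24 ≈ 7.969 × 10^24 u.

7.969 × 10^24 atomic mass units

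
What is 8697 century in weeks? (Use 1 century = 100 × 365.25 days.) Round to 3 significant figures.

1 century = 5217.86 wk.
8697 × 5217.86 ≈ 4.54 × 10^7 wk.

4.54 × 10^7 wk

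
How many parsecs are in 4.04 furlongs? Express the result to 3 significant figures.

2.63e-14 parsecs

1 furlong = 6.51941e-15 pc.
Then 4.04 × 6.51941e-15 ≈ 2.63e-14 pc.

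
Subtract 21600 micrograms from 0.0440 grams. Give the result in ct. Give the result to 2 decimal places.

0.0440 g = 0.220000 ct and 21600 μg = 0.108000 ct.
0.220000 − 0.108000 ≈ 0.11 ct.

0.11 ct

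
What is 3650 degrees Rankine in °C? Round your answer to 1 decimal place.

°R = (°C + 273.15) × 9/5.
Applying the formula gives 1754.6 °C.

1754.6 °C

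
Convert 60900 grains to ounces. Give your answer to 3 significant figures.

1 grain = 0.00228571 oz.
Thus 60900 × 0.00228571 ≈ 139 oz.

139 ounces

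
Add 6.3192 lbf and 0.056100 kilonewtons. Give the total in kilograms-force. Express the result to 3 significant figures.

8.59 kgf

6.3192 lbf = 2.86634 kgf and 0.056100 kN = 5.72061 kgf.
2.86634 + 5.72061 ≈ 8.59 kgf.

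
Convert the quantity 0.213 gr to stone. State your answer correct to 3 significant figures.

2.17e-6 stone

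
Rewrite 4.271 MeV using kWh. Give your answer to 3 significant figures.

1 MeV = 4.45049e-20 kWh.
4.271 × 4.45049e-20 ≈ 1.90e-19 kWh.

1.90e-19 kilowatt-hours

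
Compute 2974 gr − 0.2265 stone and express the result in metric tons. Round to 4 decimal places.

2974 gr = 0.000192712 t and 0.2265 st = 0.00143834 t.
0.000192712 − 0.00143834 ≈ -0.0012 t.

-0.0012 t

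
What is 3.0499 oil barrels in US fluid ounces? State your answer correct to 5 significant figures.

16396 US fluid ounces

1 oil barrel = 5376.00 US fl oz.
So 3.0499 × 5376.00 ≈ 16396 US fl oz.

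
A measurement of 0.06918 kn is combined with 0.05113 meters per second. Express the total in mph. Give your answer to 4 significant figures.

0.06918 kn = 0.0796109 mph and 0.05113 m/s = 0.114375 mph.
0.0796109 + 0.114375 ≈ 0.1940 mph.

0.1940 mph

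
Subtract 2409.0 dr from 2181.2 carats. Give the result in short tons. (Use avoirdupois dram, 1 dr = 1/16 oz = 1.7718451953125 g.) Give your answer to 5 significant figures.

-0.0042242 short ton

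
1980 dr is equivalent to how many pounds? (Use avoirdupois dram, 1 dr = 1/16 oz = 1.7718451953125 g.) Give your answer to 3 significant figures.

1 dr = 0.00390625 lb.
Then 1980 × 0.00390625 ≈ 7.73 lb.

7.73 pounds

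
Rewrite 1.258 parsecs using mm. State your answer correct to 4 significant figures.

3.882e+19 millimeters

1 pc = 3.08568e+19 mm.
Thus 1.258 × 3.08568e+19 ≈ 3.882e+19 mm.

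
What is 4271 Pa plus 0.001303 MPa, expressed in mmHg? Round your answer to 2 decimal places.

41.81 mmHg

4271 Pa = 32.0351 mmHg and 0.001303 MPa = 9.77330 mmHg.
32.0351 + 9.77330 ≈ 41.81 mmHg.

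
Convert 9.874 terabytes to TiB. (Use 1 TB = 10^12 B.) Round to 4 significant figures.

8.980 tebibytes

1 terabyte = 0.909495 TiB.
So 9.874 × 0.909495 ≈ 8.980 TiB.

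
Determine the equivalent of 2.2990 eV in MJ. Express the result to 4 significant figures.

1 eV = 1.60218e-25 megajoules.
Then 2.2990 × 1.60218e-25 ≈ 3.683e-25 MJ.

3.683e-25 MJ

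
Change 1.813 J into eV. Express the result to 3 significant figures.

1.13 × 10^19 eV

1 J = 6.24151 × 10^18 eV.
Then 1.813 × 6.24151 × 10^18 ≈ 1.13 × 10^19 eV.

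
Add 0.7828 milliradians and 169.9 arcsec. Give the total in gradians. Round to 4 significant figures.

0.7828 mrad = 0.0498346 grad and 169.9 arcsec = 0.0524383 grad.
0.0498346 + 0.0524383 ≈ 0.1023 grad.

0.1023 gradians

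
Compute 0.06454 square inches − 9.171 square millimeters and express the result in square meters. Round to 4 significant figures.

0.06454 in² = 4.16386 × 10^-5 m² and 9.171 mm² = 9.17100 × 10^-6 m².
4.16386 × 10^-5 − 9.17100 × 10^-6 ≈ 3.247 × 10^-5 m².

3.247 × 10^-5 m²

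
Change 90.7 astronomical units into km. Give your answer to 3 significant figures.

1.36e+10 kilometers

1 au = 1.49598e+8 kilometers.
Thus 90.7 × 1.49598e+8 ≈ 1.36e+10 km.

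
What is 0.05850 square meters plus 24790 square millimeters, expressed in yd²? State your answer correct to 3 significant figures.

0.0996 yd²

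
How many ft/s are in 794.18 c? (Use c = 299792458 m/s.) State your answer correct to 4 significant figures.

1 speed of light = 9.83571 × 10^8 ft/s.
794.18 × 9.83571 × 10^8 ≈ 7.811 × 10^11 ft/s.

7.811 × 10^11 ft/s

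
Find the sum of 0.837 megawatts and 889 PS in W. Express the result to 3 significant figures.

1.49 × 10^6 W

0.837 MW = 837000 W and 889 PS = 653858 W.
837000 + 653858 ≈ 1.49 × 10^6 W.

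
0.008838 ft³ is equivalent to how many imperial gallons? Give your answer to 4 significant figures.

1 cubic foot = 6.22884 imperial gallons.
0.008838 × 6.22884 ≈ 0.05505 imp gal.

0.05505 imp gal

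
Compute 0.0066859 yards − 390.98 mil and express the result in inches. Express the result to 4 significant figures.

-0.1503 in

0.0066859 yd = 0.240692 in and 390.98 mil = 0.390980 in.
0.240692 − 0.390980 ≈ -0.1503 in.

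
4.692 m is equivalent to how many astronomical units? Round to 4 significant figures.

1 m = 6.68459e-12 au.
Thus 4.692 × 6.68459e-12 ≈ 3.136e-11 au.

3.136e-11 astronomical units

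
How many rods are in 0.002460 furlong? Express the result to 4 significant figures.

0.09840 rod

1 furlong = 40.0000 rod.
Thus 0.002460 × 40.0000 ≈ 0.09840 rod.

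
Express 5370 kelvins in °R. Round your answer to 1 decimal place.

°R = K × 9/5.
Applying the formula gives 9666.0 °R.

9666.0 °R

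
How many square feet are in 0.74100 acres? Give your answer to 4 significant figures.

32280 ft²

1 acre = 43560.0 ft².
Then 0.74100 × 43560.0 ≈ 32280 ft².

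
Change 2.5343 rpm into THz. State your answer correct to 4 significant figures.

1 revolution per minute = 1.66667 × 10^-14 THz.
2.5343 × 1.66667 × 10^-14 ≈ 4.224 × 10^-14 THz.

4.224 × 10^-14 THz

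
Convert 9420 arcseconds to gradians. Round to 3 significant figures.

1 arcsec = 0.000308642 gradians.
Then 9420 × 0.000308642 ≈ 2.91 grad.

2.91 grad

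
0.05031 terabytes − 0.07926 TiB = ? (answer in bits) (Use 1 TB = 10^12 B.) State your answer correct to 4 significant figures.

-2.947e+11 bits

0.05031 TB = 4.02480e+11 bit and 0.07926 TiB = 6.97178e+11 bit.
4.02480e+11 − 6.97178e+11 ≈ -2.947e+11 bit.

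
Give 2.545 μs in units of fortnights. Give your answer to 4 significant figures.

2.104 × 10^-12 fortnights

1 μs = 8.26720 × 10^-13 fortnight.
Thus 2.545 × 8.26720 × 10^-13 ≈ 2.104 × 10^-12 fortnight.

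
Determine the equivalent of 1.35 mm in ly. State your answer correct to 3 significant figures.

1.43e-19 ly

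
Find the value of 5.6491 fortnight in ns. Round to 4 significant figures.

1 fortnight = 1.20960 × 10^15 ns.
So 5.6491 × 1.20960 × 10^15 ≈ 6.833 × 10^15 ns.

6.833 × 10^15 ns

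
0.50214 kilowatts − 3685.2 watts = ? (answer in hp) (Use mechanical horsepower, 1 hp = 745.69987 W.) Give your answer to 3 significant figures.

0.50214 kW = 0.673381 hp and 3685.2 W = 4.94193 hp.
0.673381 − 4.94193 ≈ -4.27 hp.

-4.27 hp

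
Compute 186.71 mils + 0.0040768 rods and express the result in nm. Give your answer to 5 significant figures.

2.5245e+7 nanometers

186.71 mil = 4.74243e+6 nm and 0.0040768 rod = 2.05030e+7 nm.
4.74243e+6 + 2.05030e+7 ≈ 2.5245e+7 nm.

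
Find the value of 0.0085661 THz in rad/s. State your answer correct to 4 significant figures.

5.382e+10 rad/s

1 terahertz = 6.28319e+12 radians per second.
Then 0.0085661 × 6.28319e+12 ≈ 5.382e+10 rad/s.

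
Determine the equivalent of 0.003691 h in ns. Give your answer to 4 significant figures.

1 hour = 3.60000e+12 nanoseconds.
Then 0.003691 × 3.60000e+12 ≈ 1.329e+10 ns.

1.329e+10 ns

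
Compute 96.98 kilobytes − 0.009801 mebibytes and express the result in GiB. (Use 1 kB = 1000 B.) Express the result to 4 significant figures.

96.98 kB = 9.03197e-5 GiB and 0.009801 MiB = 9.57129e-6 GiB.
9.03197e-5 − 9.57129e-6 ≈ 8.075e-5 GiB.

8.075e-5 gibibytes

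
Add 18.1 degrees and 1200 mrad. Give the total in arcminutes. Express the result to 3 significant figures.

18.1 ° = 1086.00 arcmin and 1200 mrad = 4125.30 arcmin.
1086.00 + 4125.30 ≈ 5210 arcmin.

5210 arcminutes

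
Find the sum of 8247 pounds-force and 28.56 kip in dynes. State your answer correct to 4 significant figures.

8247 lbf = 3.66845e+9 dyn and 28.56 kip = 1.27041e+10 dyn.
3.66845e+9 + 1.27041e+10 ≈ 1.637e+10 dyn.

1.637e+10 dyn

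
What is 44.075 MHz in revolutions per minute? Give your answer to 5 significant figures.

2.6445 × 10^9 revolutions per minute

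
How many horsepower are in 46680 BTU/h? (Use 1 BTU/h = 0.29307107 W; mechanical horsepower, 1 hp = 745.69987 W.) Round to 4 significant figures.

18.35 hp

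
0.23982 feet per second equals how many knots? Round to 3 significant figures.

0.142 kn

1 foot per second = 0.592484 kn.
0.23982 × 0.592484 ≈ 0.142 kn.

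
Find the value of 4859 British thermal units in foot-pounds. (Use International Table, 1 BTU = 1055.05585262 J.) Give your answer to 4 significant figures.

3.781 × 10^6 foot-pounds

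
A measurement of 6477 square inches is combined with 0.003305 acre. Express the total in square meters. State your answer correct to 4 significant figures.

17.55 m²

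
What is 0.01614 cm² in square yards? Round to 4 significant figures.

1 square centimeter = 0.000119599 square yards.
Thus 0.01614 × 0.000119599 ≈ 1.930e-6 yd².

1.930e-6 yd²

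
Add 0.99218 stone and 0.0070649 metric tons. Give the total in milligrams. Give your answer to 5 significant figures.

0.99218 st = 6.30063 × 10^6 mg and 0.0070649 t = 7.06490 × 10^6 mg.
6.30063 × 10^6 + 7.06490 × 10^6 ≈ 1.3366 × 10^7 mg.

1.3366 × 10^7 mg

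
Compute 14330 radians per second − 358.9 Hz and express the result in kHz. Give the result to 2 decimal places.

1.92 kilohertz

14330 rad/s = 2.28069 kHz and 358.9 Hz = 0.358900 kHz.
2.28069 − 0.358900 ≈ 1.92 kHz.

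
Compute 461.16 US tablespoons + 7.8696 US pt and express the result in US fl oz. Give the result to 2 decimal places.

461.16 US tbsp = 230.580 US fl oz and 7.8696 US pt = 125.914 US fl oz.
230.580 + 125.914 ≈ 356.49 US fl oz.

356.49 US fl oz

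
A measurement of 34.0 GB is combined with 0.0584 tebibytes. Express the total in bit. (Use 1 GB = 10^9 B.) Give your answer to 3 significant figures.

7.86 × 10^11 bits

34.0 GB = 2.72000 × 10^11 bit and 0.0584 TiB = 5.13692 × 10^11 bit.
2.72000 × 10^11 + 5.13692 × 10^11 ≈ 7.86 × 10^11 bit.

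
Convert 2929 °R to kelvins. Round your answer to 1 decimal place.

1627.2 kelvins

°R = K × 9/5.
Applying the formula gives 1627.2 K.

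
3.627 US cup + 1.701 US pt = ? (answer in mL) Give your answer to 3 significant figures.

3.627 US cup = 858.106 mL and 1.701 US pt = 804.873 mL.
858.106 + 804.873 ≈ 1660 mL.

1660 mL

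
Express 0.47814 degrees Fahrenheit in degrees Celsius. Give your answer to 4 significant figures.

-17.51 °C

°F = °C × 9/5 + 32.
Applying the formula gives -17.51 °C.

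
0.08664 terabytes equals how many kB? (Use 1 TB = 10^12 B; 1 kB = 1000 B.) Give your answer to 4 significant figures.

1 TB = 1.00000 × 10^9 kB.
So 0.08664 × 1.00000 × 10^9 ≈ 8.664 × 10^7 kB.

8.664 × 10^7 kB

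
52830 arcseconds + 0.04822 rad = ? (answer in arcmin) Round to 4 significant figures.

52830 arcsec = 880.500 arcmin and 0.04822 rad = 165.768 arcmin.
880.500 + 165.768 ≈ 1046 arcmin.

1046 arcmin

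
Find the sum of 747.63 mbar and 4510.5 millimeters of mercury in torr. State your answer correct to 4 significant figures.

747.63 mbar = 560.769 torr and 4510.5 mmHg = 4510.50 torr.
560.769 + 4510.50 ≈ 5071 torr.

5071 torr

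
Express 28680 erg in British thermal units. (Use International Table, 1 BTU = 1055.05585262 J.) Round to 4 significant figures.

1 erg = 9.47817e-11 British thermal units.
So 28680 × 9.47817e-11 ≈ 2.718e-6 BTU.

2.718e-6 British thermal units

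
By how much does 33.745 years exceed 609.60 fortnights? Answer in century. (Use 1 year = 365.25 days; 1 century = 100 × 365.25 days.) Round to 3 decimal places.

0.104 centuries

33.745 yr = 0.337450 century and 609.60 fortnight = 0.233659 century.
0.337450 − 0.233659 ≈ 0.104 century.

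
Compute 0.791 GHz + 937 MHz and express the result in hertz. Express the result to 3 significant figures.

1.73 × 10^9 hertz

0.791 GHz = 7.91000 × 10^8 Hz and 937 MHz = 9.37000 × 10^8 Hz.
7.91000 × 10^8 + 9.37000 × 10^8 ≈ 1.73 × 10^9 Hz.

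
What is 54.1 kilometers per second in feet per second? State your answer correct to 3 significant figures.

1 km/s = 3280.84 ft/s.
Thus 54.1 × 3280.84 ≈ 177000 ft/s.

177000 feet per second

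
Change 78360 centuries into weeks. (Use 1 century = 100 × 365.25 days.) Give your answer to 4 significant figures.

1 century = 5217.86 weeks.
Thus 78360 × 5217.86 ≈ 4.089 × 10^8 wk.

4.089 × 10^8 weeks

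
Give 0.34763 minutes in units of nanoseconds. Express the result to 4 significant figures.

2.086 × 10^10 nanoseconds

1 min = 6.00000 × 10^10 nanoseconds.
Then 0.34763 × 6.00000 × 10^10 ≈ 2.086 × 10^10 ns.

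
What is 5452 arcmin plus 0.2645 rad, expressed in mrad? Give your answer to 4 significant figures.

1850 milliradians

5452 arcmin = 1585.92 mrad and 0.2645 rad = 264.500 mrad.
1585.92 + 264.500 ≈ 1850 mrad.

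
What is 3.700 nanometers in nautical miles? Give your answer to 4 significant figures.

1 nm = 5.39957e-13 nmi.
Thus 3.700 × 5.39957e-13 ≈ 1.998e-12 nmi.

1.998e-12 nmi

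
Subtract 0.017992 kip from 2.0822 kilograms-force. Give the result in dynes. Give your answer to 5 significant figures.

-5.9613e+6 dyn

2.0822 kgf = 2.04194e+6 dyn and 0.017992 kip = 8.00324e+6 dyn.
2.04194e+6 − 8.00324e+6 ≈ -5.9613e+6 dyn.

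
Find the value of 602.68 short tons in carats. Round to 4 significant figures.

1 short ton = 4.53592 × 10^6 carats.
Thus 602.68 × 4.53592 × 10^6 ≈ 2.734 × 10^9 ct.

2.734 × 10^9 ct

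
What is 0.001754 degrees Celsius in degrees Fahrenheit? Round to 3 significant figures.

°C = (°F − 32) × 5/9.
Applying the formula gives 32.0 °F.

32.0 °F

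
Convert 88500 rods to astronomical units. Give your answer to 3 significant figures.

2.98e-6 astronomical units

1 rod = 3.36181e-11 au.
So 88500 × 3.36181e-11 ≈ 2.98e-6 au.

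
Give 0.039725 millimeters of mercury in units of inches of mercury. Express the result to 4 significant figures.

0.001564 inHg

1 millimeter of mercury = 0.0393701 inHg.
So 0.039725 × 0.0393701 ≈ 0.001564 inHg.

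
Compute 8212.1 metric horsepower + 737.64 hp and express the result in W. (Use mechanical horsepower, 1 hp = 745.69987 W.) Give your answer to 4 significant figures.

6.590 × 10^6 W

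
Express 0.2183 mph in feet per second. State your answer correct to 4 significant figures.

1 mile per hour = 1.46667 ft/s.
0.2183 × 1.46667 ≈ 0.3202 ft/s.

0.3202 ft/s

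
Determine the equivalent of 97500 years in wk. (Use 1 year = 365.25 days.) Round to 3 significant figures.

5.09e+6 weeks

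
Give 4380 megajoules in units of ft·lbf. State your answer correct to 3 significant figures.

1 megajoule = 737562 ft·lbf.
So 4380 × 737562 ≈ 3.23 × 10^9 ft·lbf.

3.23 × 10^9 ft·lbf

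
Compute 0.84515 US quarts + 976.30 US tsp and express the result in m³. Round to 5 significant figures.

0.84515 US qt = 0.000799810 m³ and 976.30 US tsp = 0.00481211 m³.
0.000799810 + 0.00481211 ≈ 0.0056119 m³.

0.0056119 cubic meters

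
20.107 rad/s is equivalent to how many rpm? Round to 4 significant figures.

1 rad/s = 9.54930 rpm.
20.107 × 9.54930 ≈ 192.0 rpm.

192.0 revolutions per minute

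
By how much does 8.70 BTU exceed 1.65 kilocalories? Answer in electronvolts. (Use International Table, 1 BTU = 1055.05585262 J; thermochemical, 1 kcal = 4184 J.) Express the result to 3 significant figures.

1.42e+22 eV

8.70 BTU = 5.72907e+22 eV and 1.65 kcal = 4.30889e+22 eV.
5.72907e+22 − 4.30889e+22 ≈ 1.42e+22 eV.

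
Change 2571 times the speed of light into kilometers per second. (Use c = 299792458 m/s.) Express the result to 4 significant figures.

7.708e+8 km/s

1 speed of light = 299792 km/s.
Thus 2571 × 299792 ≈ 7.708e+8 km/s.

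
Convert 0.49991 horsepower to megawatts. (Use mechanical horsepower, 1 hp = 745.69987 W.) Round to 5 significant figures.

0.00037278 MW

1 hp = 0.000745700 MW.
0.49991 × 0.000745700 ≈ 0.00037278 MW.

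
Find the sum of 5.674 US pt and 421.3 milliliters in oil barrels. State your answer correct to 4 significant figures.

5.674 US pt = 0.0168869 bbl and 421.3 mL = 0.00264990 bbl.
0.0168869 + 0.00264990 ≈ 0.01954 bbl.

0.01954 bbl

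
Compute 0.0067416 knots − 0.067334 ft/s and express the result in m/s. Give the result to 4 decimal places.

-0.0171 meters per second

0.0067416 kn = 0.00346818 m/s and 0.067334 ft/s = 0.0205234 m/s.
0.00346818 − 0.0205234 ≈ -0.0171 m/s.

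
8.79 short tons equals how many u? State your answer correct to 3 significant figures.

4.80 × 10^30 atomic mass units

1 short ton = 5.46319 × 10^29 u.
Thus 8.79 × 5.46319 × 10^29 ≈ 4.80 × 10^30 u.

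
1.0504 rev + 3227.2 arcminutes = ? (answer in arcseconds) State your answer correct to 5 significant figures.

1.0504 rev = 1.36132 × 10^6 arcsec and 3227.2 arcmin = 193632 arcsec.
1.36132 × 10^6 + 193632 ≈ 1.5550 × 10^6 arcsec.

1.5550 × 10^6 arcsec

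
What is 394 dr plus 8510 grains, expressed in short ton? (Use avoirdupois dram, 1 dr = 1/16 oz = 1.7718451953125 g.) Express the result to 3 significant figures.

0.00138 short ton

394 dr = 0.000769531 short ton and 8510 gr = 0.000607857 short ton.
0.000769531 + 0.000607857 ≈ 0.00138 short ton.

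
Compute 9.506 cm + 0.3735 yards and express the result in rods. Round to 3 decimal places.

0.087 rod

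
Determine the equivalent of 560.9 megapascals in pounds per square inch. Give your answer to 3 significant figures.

1 MPa = 145.038 psi.
Thus 560.9 × 145.038 ≈ 81400 psi.

81400 psi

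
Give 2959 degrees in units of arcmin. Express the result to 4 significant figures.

1 degree = 60.0000 arcminutes.
Then 2959 × 60.0000 ≈ 177500 arcmin.

177500 arcminutes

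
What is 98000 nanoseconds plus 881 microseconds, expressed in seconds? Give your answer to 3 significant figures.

98000 ns = 9.80000 × 10^-5 s and 881 μs = 0.000881000 s.
9.80000 × 10^-5 + 0.000881000 ≈ 0.000979 s.

0.000979 seconds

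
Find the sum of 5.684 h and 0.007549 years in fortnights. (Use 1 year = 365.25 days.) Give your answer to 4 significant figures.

5.684 h = 0.0169167 fortnight and 0.007549 yr = 0.196948 fortnight.
0.0169167 + 0.196948 ≈ 0.2139 fortnight.

0.2139 fortnights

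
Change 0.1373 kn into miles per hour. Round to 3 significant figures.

1 knot = 1.15078 miles per hour.
Then 0.1373 × 1.15078 ≈ 0.158 mph.

0.158 miles per hour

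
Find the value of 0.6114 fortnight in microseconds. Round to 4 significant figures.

1 fortnight = 1.20960e+12 microseconds.
0.6114 × 1.20960e+12 ≈ 7.395e+11 μs.

7.395e+11 μs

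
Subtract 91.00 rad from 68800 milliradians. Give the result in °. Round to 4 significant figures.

-1272 °

68800 mrad = 3941.95 ° and 91.00 rad = 5213.92 °.
3941.95 − 5213.92 ≈ -1272 °.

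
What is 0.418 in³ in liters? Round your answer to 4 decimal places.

0.0068 liters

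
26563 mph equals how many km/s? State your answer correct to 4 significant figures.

11.87 km/s

1 mile per hour = 0.000447040 kilometers per second.
Thus 26563 × 0.000447040 ≈ 11.87 km/s.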